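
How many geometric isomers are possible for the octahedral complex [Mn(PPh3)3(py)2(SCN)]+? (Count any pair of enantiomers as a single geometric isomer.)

An octahedron has six vertices in three trans pairs; every non-trans pair is cis.
There are 3 geometric isomers: PPh3 mer, py trans; PPh3 mer, py cis; PPh3 fac, py cis.

3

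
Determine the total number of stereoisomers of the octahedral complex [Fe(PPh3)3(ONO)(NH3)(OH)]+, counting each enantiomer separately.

An octahedron has six vertices in three trans pairs; every non-trans pair is cis.
Working through the distinct placements yields 4 geometric isomers: PPh3 mer (3 arrangements); PPh3 fac (chiral).
One of these lacks any improper symmetry element and so occurs as an enantiomeric pair, giving 4 + 1 = 5 stereoisomers in total.

5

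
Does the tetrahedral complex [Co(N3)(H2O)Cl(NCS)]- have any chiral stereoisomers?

Only one geometric arrangement is possible; it has no improper symmetry element, so it exists as a pair of enantiomers (2 stereoisomers).

yes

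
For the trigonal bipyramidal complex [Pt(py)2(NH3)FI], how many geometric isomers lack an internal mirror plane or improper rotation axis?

Systematic enumeration (placing each ligand type in turn and discarding arrangements equivalent by rotation or reflection) gives 7 geometric isomers.
Of these, 3 lack any improper symmetry element and so occur as enantiomeric pairs, giving 7 + 3 = 10 stereoisomers in total.

3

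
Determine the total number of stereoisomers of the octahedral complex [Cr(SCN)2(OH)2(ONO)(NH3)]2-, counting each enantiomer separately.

8

In an octahedral complex each vertex has one trans partner and four cis neighbours.
Systematic placement gives 6 geometric isomers: SCN trans, OH cis; SCN cis, OH cis (3 arrangements, 2 chiral); SCN trans, OH trans; SCN cis, OH trans.
Of these, 2 lack any improper symmetry element and so occur as enantiomeric pairs, giving 6 + 2 = 8 stereoisomers in total.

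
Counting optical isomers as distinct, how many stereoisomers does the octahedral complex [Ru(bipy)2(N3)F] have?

Each bipy is bidentate and must span two cis positions.
Systematic placement gives 2 geometric isomers: N3 and F mutually trans; N3 and F mutually cis (chiral).
One of these lacks any improper symmetry element and so occurs as an enantiomeric pair, giving 2 + 1 = 3 stereoisomers in total.

3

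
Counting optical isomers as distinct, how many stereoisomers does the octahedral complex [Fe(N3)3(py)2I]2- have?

3

Systematic placement gives 3 geometric isomers: N3 mer, py trans; N3 fac, py cis; N3 mer, py cis.
Each arrangement has an internal mirror plane or centre of symmetry, so none is chiral.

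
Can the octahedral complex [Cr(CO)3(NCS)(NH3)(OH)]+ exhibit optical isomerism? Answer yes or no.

yes

An octahedron has six vertices in three trans pairs; every non-trans pair is cis.
The distinct arrangements are (4 in all): CO mer (3 arrangements); CO fac (chiral).
One of these lacks any improper symmetry element and so occurs as an enantiomeric pair, giving 4 + 1 = 5 stereoisomers in total.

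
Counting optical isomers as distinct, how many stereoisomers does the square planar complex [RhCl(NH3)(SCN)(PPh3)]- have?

In a square planar complex each vertex has one trans partner and two cis neighbours.
Working through the distinct placements yields 3 geometric isomers: (Cl/PPh3 trans, NH3/SCN trans); (Cl/SCN trans, NH3/PPh3 trans); (Cl/NH3 trans, PPh3/SCN trans).
Each arrangement has an internal mirror plane or centre of symmetry, so none is chiral.

3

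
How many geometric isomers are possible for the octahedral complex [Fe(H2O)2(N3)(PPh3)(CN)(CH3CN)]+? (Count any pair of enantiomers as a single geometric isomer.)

9

In an octahedral complex each vertex has one trans partner and four cis neighbours.
Exhaustive case analysis gives 9 geometric isomers.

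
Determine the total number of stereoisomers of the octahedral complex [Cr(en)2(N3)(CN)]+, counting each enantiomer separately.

In an octahedral complex each vertex has one trans partner and four cis neighbours.
Each en is bidentate and must span two cis positions.
Working through the distinct placements yields 2 geometric isomers: N3 and CN mutually trans; N3 and CN mutually cis (chiral).
One of these lacks any improper symmetry element and so occurs as an enantiomeric pair, giving 2 + 1 = 3 stereoisomers in total.

3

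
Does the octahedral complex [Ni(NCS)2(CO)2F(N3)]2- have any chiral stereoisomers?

yes

The six octahedral sites form three mutually perpendicular trans pairs.
Working through the distinct placements yields 6 geometric isomers: NCS trans, CO trans; NCS cis, CO trans; NCS trans, CO cis; NCS cis, CO cis (3 arrangements, 2 chiral).
Of these, 2 lack any improper symmetry element and so occur as enantiomeric pairs, giving 6 + 2 = 8 stereoisomers in total.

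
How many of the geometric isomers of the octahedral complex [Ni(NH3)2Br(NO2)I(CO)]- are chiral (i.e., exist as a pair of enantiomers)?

In an octahedral complex each vertex has one trans partner and four cis neighbours.
Systematic enumeration (placing each ligand type in turn and discarding arrangements equivalent by rotation or reflection) gives 9 geometric isomers.
Of these, 6 lack any improper symmetry element and so occur as enantiomeric pairs, giving 9 + 6 = 15 stereoisomers in total.

6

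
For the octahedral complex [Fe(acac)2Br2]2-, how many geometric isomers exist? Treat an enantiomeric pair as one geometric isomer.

2

The six octahedral sites form three mutually perpendicular trans pairs.
Each acac is bidentate and must span two cis positions.
Systematic placement gives 2 geometric isomers: Br trans; Br cis (chiral).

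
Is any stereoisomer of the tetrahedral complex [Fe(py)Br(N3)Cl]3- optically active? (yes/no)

yes

In a tetrahedral complex all four positions are equivalent and every pair of ligands is adjacent — there is no cis/trans distinction.
Only one geometric arrangement is possible; it has no improper symmetry element, so it exists as a pair of enantiomers (2 stereoisomers).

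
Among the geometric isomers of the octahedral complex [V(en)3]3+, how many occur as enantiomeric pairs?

In an octahedral complex each vertex has one trans partner and four cis neighbours.
Each en is bidentate and must span two cis positions.
Only one geometric arrangement is possible; it has no improper symmetry element, so it exists as a pair of enantiomers (2 stereoisomers).

1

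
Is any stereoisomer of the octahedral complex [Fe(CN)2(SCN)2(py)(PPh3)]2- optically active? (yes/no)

yes

An octahedron has six vertices in three trans pairs; every non-trans pair is cis.
Working through the distinct placements yields 6 geometric isomers: CN trans, SCN cis; CN trans, SCN trans; CN cis, SCN cis (3 arrangements, 2 chiral); CN cis, SCN trans.
Of these, 2 lack any improper symmetry element and so occur as enantiomeric pairs, giving 6 + 2 = 8 stereoisomers in total.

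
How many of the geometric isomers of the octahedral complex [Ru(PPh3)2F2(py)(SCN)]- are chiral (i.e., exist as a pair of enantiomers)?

2

The six octahedral sites form three mutually perpendicular trans pairs.
The distinct arrangements are (6 in all): PPh3 trans, F trans; PPh3 cis, F trans; PPh3 cis, F cis (3 arrangements, 2 chiral); PPh3 trans, F cis.
Of these, 2 lack any improper symmetry element and so occur as enantiomeric pairs, giving 6 + 2 = 8 stereoisomers in total.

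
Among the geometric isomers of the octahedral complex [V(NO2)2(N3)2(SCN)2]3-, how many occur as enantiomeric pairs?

There are 5 geometric isomers: NO2 trans, N3 trans, SCN trans; NO2 cis, N3 trans, SCN cis; NO2 cis, N3 cis, SCN trans; NO2 cis, N3 cis, SCN cis (chiral); NO2 trans, N3 cis, SCN cis.
One of these lacks any improper symmetry element and so occurs as an enantiomeric pair, giving 5 + 1 = 6 stereoisomers in total.

1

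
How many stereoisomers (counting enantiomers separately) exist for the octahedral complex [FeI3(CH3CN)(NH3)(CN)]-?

In an octahedral complex each vertex has one trans partner and four cis neighbours.
There are 4 geometric isomers: I mer (3 arrangements); I fac (chiral).
One of these lacks any improper symmetry element and so occurs as an enantiomeric pair, giving 4 + 1 = 5 stereoisomers in total.

5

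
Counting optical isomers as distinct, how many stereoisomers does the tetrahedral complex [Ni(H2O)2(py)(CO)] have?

All four vertices of a tetrahedron are equivalent and mutually adjacent, so cis/trans isomerism cannot arise.
Only one geometric arrangement is possible.

1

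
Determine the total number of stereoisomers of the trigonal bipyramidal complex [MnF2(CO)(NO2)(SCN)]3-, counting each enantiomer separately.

10

A trigonal bipyramid has two axial and three equatorial sites, which are chemically inequivalent.
Systematic enumeration (placing each ligand type in turn and discarding arrangements equivalent by rotation or reflection) gives 7 geometric isomers.
Of these, 3 lack any improper symmetry element and so occur as enantiomeric pairs, giving 7 + 3 = 10 stereoisomers in total.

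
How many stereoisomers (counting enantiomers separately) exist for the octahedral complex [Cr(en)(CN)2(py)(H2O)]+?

6

Each en is bidentate and must span two cis positions.
Systematic placement gives 4 geometric isomers: CN trans; CN cis (3 arrangements, 2 chiral).
Of these, 2 lack any improper symmetry element and so occur as enantiomeric pairs, giving 4 + 2 = 6 stereoisomers in total.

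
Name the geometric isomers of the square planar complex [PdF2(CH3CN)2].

cis and trans

A square has two trans pairs of vertices; adjacent vertices are cis.
The distinct arrangements are (2 in all): F cis; F trans.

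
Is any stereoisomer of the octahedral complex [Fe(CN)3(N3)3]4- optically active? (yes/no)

The six octahedral sites form three mutually perpendicular trans pairs.
The distinct arrangements are (2 in all): CN mer; CN fac.
Each arrangement has an internal mirror plane or centre of symmetry, so none is chiral.

no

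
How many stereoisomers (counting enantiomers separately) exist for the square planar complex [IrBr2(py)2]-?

2

A square has two trans pairs of vertices; adjacent vertices are cis.
Systematic placement gives 2 geometric isomers: Br cis; Br trans.
Each arrangement has an internal mirror plane or centre of symmetry, so none is chiral.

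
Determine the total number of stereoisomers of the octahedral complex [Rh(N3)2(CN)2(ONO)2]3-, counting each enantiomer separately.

6

An octahedron has six vertices in three trans pairs; every non-trans pair is cis.
Working through the distinct placements yields 5 geometric isomers: N3 trans, CN trans, ONO trans; N3 cis, CN trans, ONO cis; N3 cis, CN cis, ONO trans; N3 cis, CN cis, ONO cis (chiral); N3 trans, CN cis, ONO cis.
One of these lacks any improper symmetry element and so occurs as an enantiomeric pair, giving 5 + 1 = 6 stereoisomers in total.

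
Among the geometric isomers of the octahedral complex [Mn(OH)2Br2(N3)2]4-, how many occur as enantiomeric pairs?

1

An octahedron has six vertices in three trans pairs; every non-trans pair is cis.
Working through the distinct placements yields 5 geometric isomers: OH trans, Br trans, N3 trans; OH cis, Br trans, N3 cis; OH trans, Br cis, N3 cis; OH cis, Br cis, N3 cis (chiral); OH cis, Br cis, N3 trans.
One of these lacks any improper symmetry element and so occurs as an enantiomeric pair, giving 5 + 1 = 6 stereoisomers in total.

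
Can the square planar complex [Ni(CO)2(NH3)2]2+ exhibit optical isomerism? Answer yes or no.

no

Systematic placement gives 2 geometric isomers: CO cis; CO trans.
Each arrangement has an internal mirror plane or centre of symmetry, so none is chiral.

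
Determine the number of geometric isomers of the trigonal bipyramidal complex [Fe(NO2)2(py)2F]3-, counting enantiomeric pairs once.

A trigonal bipyramid has two axial and three equatorial sites, which are chemically inequivalent.
Exhaustive case analysis gives 5 geometric isomers.

5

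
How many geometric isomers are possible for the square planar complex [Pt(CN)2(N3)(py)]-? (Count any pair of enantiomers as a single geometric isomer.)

In a square planar complex each vertex has one trans partner and two cis neighbours.
There are 2 geometric isomers: CN cis; CN trans.

2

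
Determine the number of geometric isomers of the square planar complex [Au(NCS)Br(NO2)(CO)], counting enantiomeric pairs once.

A square has two trans pairs of vertices; adjacent vertices are cis.
The distinct arrangements are (3 in all): (Br/NCS trans, CO/NO2 trans); (Br/NO2 trans, CO/NCS trans); (Br/CO trans, NCS/NO2 trans).

3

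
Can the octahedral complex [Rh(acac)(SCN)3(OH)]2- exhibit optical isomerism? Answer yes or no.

In an octahedral complex each vertex has one trans partner and four cis neighbours.
Each acac is bidentate and must span two cis positions.
The distinct arrangements are (2 in all): SCN fac; SCN mer.
Each arrangement has an internal mirror plane or centre of symmetry, so none is chiral.

no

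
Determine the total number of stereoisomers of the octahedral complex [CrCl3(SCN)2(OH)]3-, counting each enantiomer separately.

An octahedron has six vertices in three trans pairs; every non-trans pair is cis.
The distinct arrangements are (3 in all): Cl mer, SCN trans; Cl mer, SCN cis; Cl fac, SCN cis.
Each arrangement has an internal mirror plane or centre of symmetry, so none is chiral.

3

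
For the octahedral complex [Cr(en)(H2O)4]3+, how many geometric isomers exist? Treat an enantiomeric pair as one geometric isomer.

The six octahedral sites form three mutually perpendicular trans pairs.
Each en is bidentate and must span two cis positions.
Only one geometric arrangement is possible.

1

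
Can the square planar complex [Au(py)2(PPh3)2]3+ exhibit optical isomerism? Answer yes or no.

no

A square has two trans pairs of vertices; adjacent vertices are cis.
There are 2 geometric isomers: py cis; py trans.
Each arrangement has an internal mirror plane or centre of symmetry, so none is chiral.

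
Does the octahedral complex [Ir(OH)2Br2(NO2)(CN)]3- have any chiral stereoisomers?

yes

The six octahedral sites form three mutually perpendicular trans pairs.
Working through the distinct placements yields 6 geometric isomers: OH trans, Br trans; OH cis, Br trans; OH trans, Br cis; OH cis, Br cis (3 arrangements, 2 chiral).
Of these, 2 lack any improper symmetry element and so occur as enantiomeric pairs, giving 6 + 2 = 8 stereoisomers in total.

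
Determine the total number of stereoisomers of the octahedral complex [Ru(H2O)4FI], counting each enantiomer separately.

Working through the distinct placements yields 2 geometric isomers: F and I mutually cis; F and I mutually trans.
Each arrangement has an internal mirror plane or centre of symmetry, so none is chiral.

2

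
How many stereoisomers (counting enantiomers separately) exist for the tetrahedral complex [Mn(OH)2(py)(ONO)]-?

1

All four vertices of a tetrahedron are equivalent and mutually adjacent, so cis/trans isomerism cannot arise.
Only one geometric arrangement is possible.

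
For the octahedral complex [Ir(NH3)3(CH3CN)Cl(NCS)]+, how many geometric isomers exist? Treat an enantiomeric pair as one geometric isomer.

In an octahedral complex each vertex has one trans partner and four cis neighbours.
The distinct arrangements are (4 in all): NH3 mer (3 arrangements); NH3 fac (chiral).

4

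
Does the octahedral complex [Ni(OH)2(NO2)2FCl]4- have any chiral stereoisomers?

yes

The six octahedral sites form three mutually perpendicular trans pairs.
Working through the distinct placements yields 6 geometric isomers: OH trans, NO2 trans; OH cis, NO2 cis (3 arrangements, 2 chiral); OH trans, NO2 cis; OH cis, NO2 trans.
Of these, 2 lack any improper symmetry element and so occur as enantiomeric pairs, giving 6 + 2 = 8 stereoisomers in total.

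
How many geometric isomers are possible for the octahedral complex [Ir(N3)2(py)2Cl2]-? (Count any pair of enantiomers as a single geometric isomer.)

5

An octahedron has six vertices in three trans pairs; every non-trans pair is cis.
Working through the distinct placements yields 5 geometric isomers: N3 trans, py trans, Cl trans; N3 cis, py cis, Cl trans; N3 cis, py trans, Cl cis; N3 cis, py cis, Cl cis (chiral); N3 trans, py cis, Cl cis.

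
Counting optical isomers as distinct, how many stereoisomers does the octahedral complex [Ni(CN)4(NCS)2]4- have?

There are 2 geometric isomers: NCS trans; NCS cis.
Each arrangement has an internal mirror plane or centre of symmetry, so none is chiral.

2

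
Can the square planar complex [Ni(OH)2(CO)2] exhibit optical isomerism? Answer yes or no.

no

In a square planar complex each vertex has one trans partner and two cis neighbours.
There are 2 geometric isomers: OH cis; OH trans.
Each arrangement has an internal mirror plane or centre of symmetry, so none is chiral.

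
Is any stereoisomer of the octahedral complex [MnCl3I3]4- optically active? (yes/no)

The distinct arrangements are (2 in all): Cl mer; Cl fac.
Each arrangement has an internal mirror plane or centre of symmetry, so none is chiral.

no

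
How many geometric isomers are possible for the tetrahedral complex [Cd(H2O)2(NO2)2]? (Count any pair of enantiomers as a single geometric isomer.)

1

All four vertices of a tetrahedron are equivalent and mutually adjacent, so cis/trans isomerism cannot arise.
Only one geometric arrangement is possible.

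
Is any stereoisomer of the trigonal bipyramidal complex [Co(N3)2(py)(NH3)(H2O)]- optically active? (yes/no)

A trigonal bipyramid has two axial and three equatorial sites, which are chemically inequivalent.
Placing the ligands in turn and identifying arrangements related by rotation or reflection leaves 7 distinct geometric isomers.
Of these, 3 lack any improper symmetry element and so occur as enantiomeric pairs, giving 7 + 3 = 10 stereoisomers in total.

yes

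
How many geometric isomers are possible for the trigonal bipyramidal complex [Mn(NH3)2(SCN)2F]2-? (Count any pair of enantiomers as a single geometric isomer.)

5

In a trigonal bipyramid the two axial positions differ from the three equatorial ones.
Exhaustive case analysis gives 5 geometric isomers.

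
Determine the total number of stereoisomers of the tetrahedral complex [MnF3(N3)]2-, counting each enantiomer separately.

In a tetrahedral complex all four positions are equivalent and every pair of ligands is adjacent — there is no cis/trans distinction.
Only one geometric arrangement is possible.

1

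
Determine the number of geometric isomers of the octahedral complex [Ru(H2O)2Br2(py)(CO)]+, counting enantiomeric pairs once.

The distinct arrangements are (6 in all): H2O cis, Br trans; H2O trans, Br trans; H2O cis, Br cis (3 arrangements, 2 chiral); H2O trans, Br cis.

6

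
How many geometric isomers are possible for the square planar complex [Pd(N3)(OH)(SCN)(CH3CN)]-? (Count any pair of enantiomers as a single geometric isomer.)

A square has two trans pairs of vertices; adjacent vertices are cis.
Systematic placement gives 3 geometric isomers: (CH3CN/OH trans, N3/SCN trans); (CH3CN/SCN trans, N3/OH trans); (CH3CN/N3 trans, OH/SCN trans).

3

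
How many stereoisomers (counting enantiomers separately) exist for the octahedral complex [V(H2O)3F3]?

2

An octahedron has six vertices in three trans pairs; every non-trans pair is cis.
There are 2 geometric isomers: H2O mer; H2O fac.
Each arrangement has an internal mirror plane or centre of symmetry, so none is chiral.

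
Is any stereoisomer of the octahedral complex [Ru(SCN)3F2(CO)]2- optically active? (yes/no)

no

An octahedron has six vertices in three trans pairs; every non-trans pair is cis.
The distinct arrangements are (3 in all): SCN mer, F cis; SCN mer, F trans; SCN fac, F cis.
Each arrangement has an internal mirror plane or centre of symmetry, so none is chiral.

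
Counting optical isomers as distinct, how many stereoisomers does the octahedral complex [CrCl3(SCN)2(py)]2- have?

3

The six octahedral sites form three mutually perpendicular trans pairs.
The distinct arrangements are (3 in all): Cl mer, SCN cis; Cl mer, SCN trans; Cl fac, SCN cis.
Each arrangement has an internal mirror plane or centre of symmetry, so none is chiral.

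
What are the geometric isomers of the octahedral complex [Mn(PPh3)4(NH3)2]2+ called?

The six octahedral sites form three mutually perpendicular trans pairs.
Working through the distinct placements yields 2 geometric isomers: NH3 trans; NH3 cis.

cis and trans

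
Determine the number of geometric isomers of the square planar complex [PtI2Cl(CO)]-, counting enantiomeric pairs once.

2

A square has two trans pairs of vertices; adjacent vertices are cis.
The distinct arrangements are (2 in all): I cis; I trans.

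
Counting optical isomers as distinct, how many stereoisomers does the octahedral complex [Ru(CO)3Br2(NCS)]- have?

3

In an octahedral complex each vertex has one trans partner and four cis neighbours.
The distinct arrangements are (3 in all): CO mer, Br trans; CO fac, Br cis; CO mer, Br cis.
Each arrangement has an internal mirror plane or centre of symmetry, so none is chiral.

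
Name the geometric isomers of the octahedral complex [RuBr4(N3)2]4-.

cis and trans

The six octahedral sites form three mutually perpendicular trans pairs.
Working through the distinct placements yields 2 geometric isomers: N3 trans; N3 cis.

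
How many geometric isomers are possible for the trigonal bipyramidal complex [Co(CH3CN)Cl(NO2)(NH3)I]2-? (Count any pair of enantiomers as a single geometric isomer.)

10

A trigonal bipyramid has two axial and three equatorial sites, which are chemically inequivalent.
Placing the ligands in turn and identifying arrangements related by rotation or reflection leaves 10 distinct geometric isomers.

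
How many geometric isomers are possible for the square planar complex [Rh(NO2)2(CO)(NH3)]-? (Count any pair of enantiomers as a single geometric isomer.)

In a square planar complex each vertex has one trans partner and two cis neighbours.
There are 2 geometric isomers: NO2 cis; NO2 trans.

2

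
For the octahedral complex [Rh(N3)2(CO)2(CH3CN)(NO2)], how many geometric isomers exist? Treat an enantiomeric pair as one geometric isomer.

The distinct arrangements are (6 in all): N3 cis, CO cis (3 arrangements, 2 chiral); N3 trans, CO cis; N3 cis, CO trans; N3 trans, CO trans.

6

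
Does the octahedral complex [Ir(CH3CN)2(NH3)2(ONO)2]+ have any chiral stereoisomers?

yes

The distinct arrangements are (5 in all): CH3CN trans, NH3 trans, ONO trans; CH3CN trans, NH3 cis, ONO cis; CH3CN cis, NH3 cis, ONO trans; CH3CN cis, NH3 cis, ONO cis (chiral); CH3CN cis, NH3 trans, ONO cis.
One of these lacks any improper symmetry element and so occurs as an enantiomeric pair, giving 5 + 1 = 6 stereoisomers in total.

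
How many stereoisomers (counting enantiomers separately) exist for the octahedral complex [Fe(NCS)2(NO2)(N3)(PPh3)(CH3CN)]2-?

In an octahedral complex each vertex has one trans partner and four cis neighbours.
Systematic enumeration (placing each ligand type in turn and discarding arrangements equivalent by rotation or reflection) gives 9 geometric isomers.
Of these, 6 lack any improper symmetry element and so occur as enantiomeric pairs, giving 9 + 6 = 15 stereoisomers in total.

15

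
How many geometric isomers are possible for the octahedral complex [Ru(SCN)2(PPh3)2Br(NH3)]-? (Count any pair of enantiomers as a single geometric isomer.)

An octahedron has six vertices in three trans pairs; every non-trans pair is cis.
There are 6 geometric isomers: SCN trans, PPh3 trans; SCN cis, PPh3 cis (3 arrangements, 2 chiral); SCN trans, PPh3 cis; SCN cis, PPh3 trans.

6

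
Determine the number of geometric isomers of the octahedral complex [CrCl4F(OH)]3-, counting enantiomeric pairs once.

2

In an octahedral complex each vertex has one trans partner and four cis neighbours.
Working through the distinct placements yields 2 geometric isomers: F and OH mutually trans; F and OH mutually cis.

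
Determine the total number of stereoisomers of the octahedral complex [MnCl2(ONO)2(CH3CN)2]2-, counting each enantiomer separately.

6

An octahedron has six vertices in three trans pairs; every non-trans pair is cis.
The distinct arrangements are (5 in all): Cl trans, ONO trans, CH3CN trans; Cl cis, ONO cis, CH3CN trans; Cl cis, ONO trans, CH3CN cis; Cl cis, ONO cis, CH3CN cis (chiral); Cl trans, ONO cis, CH3CN cis.
One of these lacks any improper symmetry element and so occurs as an enantiomeric pair, giving 5 + 1 = 6 stereoisomers in total.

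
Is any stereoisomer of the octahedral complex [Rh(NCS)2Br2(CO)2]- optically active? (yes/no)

An octahedron has six vertices in three trans pairs; every non-trans pair is cis.
The distinct arrangements are (5 in all): NCS trans, Br trans, CO trans; NCS cis, Br trans, CO cis; NCS trans, Br cis, CO cis; NCS cis, Br cis, CO cis (chiral); NCS cis, Br cis, CO trans.
One of these lacks any improper symmetry element and so occurs as an enantiomeric pair, giving 5 + 1 = 6 stereoisomers in total.

yes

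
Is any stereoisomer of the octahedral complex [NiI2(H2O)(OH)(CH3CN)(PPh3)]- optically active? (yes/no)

yes

Placing the ligands in turn and identifying arrangements related by rotation or reflection leaves 9 distinct geometric isomers.
Of these, 6 lack any improper symmetry element and so occur as enantiomeric pairs, giving 9 + 6 = 15 stereoisomers in total.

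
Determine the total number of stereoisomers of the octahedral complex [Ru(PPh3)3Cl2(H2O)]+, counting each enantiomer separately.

An octahedron has six vertices in three trans pairs; every non-trans pair is cis.
There are 3 geometric isomers: PPh3 mer, Cl trans; PPh3 mer, Cl cis; PPh3 fac, Cl cis.
Each arrangement has an internal mirror plane or centre of symmetry, so none is chiral.

3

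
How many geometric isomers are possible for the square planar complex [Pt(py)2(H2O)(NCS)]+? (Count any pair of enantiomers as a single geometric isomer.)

In a square planar complex each vertex has one trans partner and two cis neighbours.
Systematic placement gives 2 geometric isomers: py cis; py trans.

2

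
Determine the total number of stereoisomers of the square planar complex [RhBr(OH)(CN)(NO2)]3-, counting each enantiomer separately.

3

The distinct arrangements are (3 in all): (Br/NO2 trans, CN/OH trans); (Br/OH trans, CN/NO2 trans); (Br/CN trans, NO2/OH trans).
Each arrangement has an internal mirror plane or centre of symmetry, so none is chiral.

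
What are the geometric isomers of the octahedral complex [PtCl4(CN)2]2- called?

cis and trans

The six octahedral sites form three mutually perpendicular trans pairs.
Working through the distinct placements yields 2 geometric isomers: CN trans; CN cis.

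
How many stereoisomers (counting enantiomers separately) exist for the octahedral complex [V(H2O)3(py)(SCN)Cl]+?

In an octahedral complex each vertex has one trans partner and four cis neighbours.
There are 4 geometric isomers: H2O mer (3 arrangements); H2O fac (chiral).
One of these lacks any improper symmetry element and so occurs as an enantiomeric pair, giving 4 + 1 = 5 stereoisomers in total.

5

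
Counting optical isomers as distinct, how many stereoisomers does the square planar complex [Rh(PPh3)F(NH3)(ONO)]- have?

In a square planar complex each vertex has one trans partner and two cis neighbours.
The distinct arrangements are (3 in all): (F/ONO trans, NH3/PPh3 trans); (F/PPh3 trans, NH3/ONO trans); (F/NH3 trans, ONO/PPh3 trans).
Each arrangement has an internal mirror plane or centre of symmetry, so none is chiral.

3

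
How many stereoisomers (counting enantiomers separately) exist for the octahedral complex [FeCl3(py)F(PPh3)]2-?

Systematic placement gives 4 geometric isomers: Cl mer (3 arrangements); Cl fac (chiral).
One of these lacks any improper symmetry element and so occurs as an enantiomeric pair, giving 4 + 1 = 5 stereoisomers in total.

5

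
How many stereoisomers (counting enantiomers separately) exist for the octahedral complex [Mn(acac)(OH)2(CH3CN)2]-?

4

The six octahedral sites form three mutually perpendicular trans pairs.
Each acac is bidentate and must span two cis positions.
Working through the distinct placements yields 3 geometric isomers: OH cis, CH3CN trans; OH cis, CH3CN cis (chiral); OH trans, CH3CN cis.
One of these lacks any improper symmetry element and so occurs as an enantiomeric pair, giving 3 + 1 = 4 stereoisomers in total.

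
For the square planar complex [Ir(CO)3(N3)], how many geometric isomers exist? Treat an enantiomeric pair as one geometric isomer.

1

In a square planar complex each vertex has one trans partner and two cis neighbours.
Only one geometric arrangement is possible.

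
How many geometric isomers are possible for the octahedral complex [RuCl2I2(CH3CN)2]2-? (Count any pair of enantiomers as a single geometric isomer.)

5

The six octahedral sites form three mutually perpendicular trans pairs.
Working through the distinct placements yields 5 geometric isomers: Cl trans, I trans, CH3CN trans; Cl cis, I cis, CH3CN trans; Cl cis, I trans, CH3CN cis; Cl cis, I cis, CH3CN cis (chiral); Cl trans, I cis, CH3CN cis.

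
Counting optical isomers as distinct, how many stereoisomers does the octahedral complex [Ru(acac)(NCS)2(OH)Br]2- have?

An octahedron has six vertices in three trans pairs; every non-trans pair is cis.
Each acac is bidentate and must span two cis positions.
The distinct arrangements are (4 in all): NCS cis (3 arrangements, 2 chiral); NCS trans.
Of these, 2 lack any improper symmetry element and so occur as enantiomeric pairs, giving 4 + 2 = 6 stereoisomers in total.

6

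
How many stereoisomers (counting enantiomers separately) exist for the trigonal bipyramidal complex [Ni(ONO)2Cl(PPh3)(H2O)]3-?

10

Placing the ligands in turn and identifying arrangements related by rotation or reflection leaves 7 distinct geometric isomers.
Of these, 3 lack any improper symmetry element and so occur as enantiomeric pairs, giving 7 + 3 = 10 stereoisomers in total.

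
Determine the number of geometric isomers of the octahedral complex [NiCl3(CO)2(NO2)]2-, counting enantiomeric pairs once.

3

The six octahedral sites form three mutually perpendicular trans pairs.
There are 3 geometric isomers: Cl mer, CO trans; Cl fac, CO cis; Cl mer, CO cis.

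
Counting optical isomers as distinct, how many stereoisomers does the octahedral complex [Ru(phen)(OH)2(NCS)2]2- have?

An octahedron has six vertices in three trans pairs; every non-trans pair is cis.
Each phen is bidentate and must span two cis positions.
There are 3 geometric isomers: OH cis, NCS trans; OH cis, NCS cis (chiral); OH trans, NCS cis.
One of these lacks any improper symmetry element and so occurs as an enantiomeric pair, giving 3 + 1 = 4 stereoisomers in total.

4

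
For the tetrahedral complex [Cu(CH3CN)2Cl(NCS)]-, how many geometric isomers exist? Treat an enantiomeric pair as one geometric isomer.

1

All four vertices of a tetrahedron are equivalent and mutually adjacent, so cis/trans isomerism cannot arise.
Only one geometric arrangement is possible.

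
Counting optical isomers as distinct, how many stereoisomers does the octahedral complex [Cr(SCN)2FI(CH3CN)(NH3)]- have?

In an octahedral complex each vertex has one trans partner and four cis neighbours.
Placing the ligands in turn and identifying arrangements related by rotation or reflection leaves 9 distinct geometric isomers.
Of these, 6 lack any improper symmetry element and so occur as enantiomeric pairs, giving 9 + 6 = 15 stereoisomers in total.

15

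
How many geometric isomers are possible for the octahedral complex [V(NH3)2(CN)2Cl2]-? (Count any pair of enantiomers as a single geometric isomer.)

In an octahedral complex each vertex has one trans partner and four cis neighbours.
There are 5 geometric isomers: NH3 trans, CN trans, Cl trans; NH3 cis, CN trans, Cl cis; NH3 trans, CN cis, Cl cis; NH3 cis, CN cis, Cl cis (chiral); NH3 cis, CN cis, Cl trans.

5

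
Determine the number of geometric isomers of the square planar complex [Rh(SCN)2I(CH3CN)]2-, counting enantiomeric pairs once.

In a square planar complex each vertex has one trans partner and two cis neighbours.
Working through the distinct placements yields 2 geometric isomers: SCN cis; SCN trans.

2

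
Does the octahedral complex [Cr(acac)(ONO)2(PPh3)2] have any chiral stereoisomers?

An octahedron has six vertices in three trans pairs; every non-trans pair is cis.
Each acac is bidentate and must span two cis positions.
Working through the distinct placements yields 3 geometric isomers: ONO trans, PPh3 cis; ONO cis, PPh3 cis (chiral); ONO cis, PPh3 trans.
One of these lacks any improper symmetry element and so occurs as an enantiomeric pair, giving 3 + 1 = 4 stereoisomers in total.

yes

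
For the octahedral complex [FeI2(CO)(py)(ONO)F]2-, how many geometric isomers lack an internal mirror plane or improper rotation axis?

6

In an octahedral complex each vertex has one trans partner and four cis neighbours.
Systematic enumeration (placing each ligand type in turn and discarding arrangements equivalent by rotation or reflection) gives 9 geometric isomers.
Of these, 6 lack any improper symmetry element and so occur as enantiomeric pairs, giving 9 + 6 = 15 stereoisomers in total.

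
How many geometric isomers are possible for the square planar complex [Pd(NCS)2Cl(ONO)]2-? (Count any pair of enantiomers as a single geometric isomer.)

2

Working through the distinct placements yields 2 geometric isomers: NCS cis; NCS trans.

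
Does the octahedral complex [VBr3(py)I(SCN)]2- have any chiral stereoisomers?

The six octahedral sites form three mutually perpendicular trans pairs.
Working through the distinct placements yields 4 geometric isomers: Br mer (3 arrangements); Br fac (chiral).
One of these lacks any improper symmetry element and so occurs as an enantiomeric pair, giving 4 + 1 = 5 stereoisomers in total.

yes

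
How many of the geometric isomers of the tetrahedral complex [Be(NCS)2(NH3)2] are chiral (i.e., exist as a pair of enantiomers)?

0

In a tetrahedral complex all four positions are equivalent and every pair of ligands is adjacent — there is no cis/trans distinction.
Only one geometric arrangement is possible.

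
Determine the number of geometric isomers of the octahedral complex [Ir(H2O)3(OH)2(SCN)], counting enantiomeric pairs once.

3

There are 3 geometric isomers: H2O mer, OH cis; H2O mer, OH trans; H2O fac, OH cis.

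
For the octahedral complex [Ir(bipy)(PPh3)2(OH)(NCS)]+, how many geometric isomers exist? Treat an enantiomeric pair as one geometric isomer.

4

An octahedron has six vertices in three trans pairs; every non-trans pair is cis.
Each bipy is bidentate and must span two cis positions.
There are 4 geometric isomers: PPh3 cis (3 arrangements, 2 chiral); PPh3 trans.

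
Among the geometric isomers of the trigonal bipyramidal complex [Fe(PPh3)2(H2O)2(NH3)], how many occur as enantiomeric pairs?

Systematic enumeration (placing each ligand type in turn and discarding arrangements equivalent by rotation or reflection) gives 5 geometric isomers.
One of these lacks any improper symmetry element and so occurs as an enantiomeric pair, giving 5 + 1 = 6 stereoisomers in total.

1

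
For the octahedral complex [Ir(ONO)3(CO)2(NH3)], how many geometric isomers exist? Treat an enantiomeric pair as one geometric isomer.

Systematic placement gives 3 geometric isomers: ONO mer, CO trans; ONO mer, CO cis; ONO fac, CO cis.

3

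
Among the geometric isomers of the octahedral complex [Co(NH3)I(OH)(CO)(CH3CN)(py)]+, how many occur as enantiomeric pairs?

In an octahedral complex each vertex has one trans partner and four cis neighbours.
Exhaustive case analysis gives 15 geometric isomers.
Of these, 15 lack any improper symmetry element and so occur as enantiomeric pairs, giving 15 + 15 = 30 stereoisomers in total.

15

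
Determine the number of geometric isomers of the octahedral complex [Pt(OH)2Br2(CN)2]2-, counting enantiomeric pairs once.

In an octahedral complex each vertex has one trans partner and four cis neighbours.
The distinct arrangements are (5 in all): OH trans, Br trans, CN trans; OH cis, Br trans, CN cis; OH trans, Br cis, CN cis; OH cis, Br cis, CN cis (chiral); OH cis, Br cis, CN trans.

5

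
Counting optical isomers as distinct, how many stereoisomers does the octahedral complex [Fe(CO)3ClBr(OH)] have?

5

Working through the distinct placements yields 4 geometric isomers: CO mer (3 arrangements); CO fac (chiral).
One of these lacks any improper symmetry element and so occurs as an enantiomeric pair, giving 4 + 1 = 5 stereoisomers in total.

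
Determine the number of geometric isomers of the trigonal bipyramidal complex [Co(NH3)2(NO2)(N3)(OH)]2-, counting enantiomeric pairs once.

7

Exhaustive case analysis gives 7 geometric isomers.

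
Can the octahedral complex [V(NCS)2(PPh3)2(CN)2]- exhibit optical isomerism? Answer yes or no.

An octahedron has six vertices in three trans pairs; every non-trans pair is cis.
There are 5 geometric isomers: NCS trans, PPh3 trans, CN trans; NCS cis, PPh3 cis, CN trans; NCS cis, PPh3 trans, CN cis; NCS cis, PPh3 cis, CN cis (chiral); NCS trans, PPh3 cis, CN cis.
One of these lacks any improper symmetry element and so occurs as an enantiomeric pair, giving 5 + 1 = 6 stereoisomers in total.

yes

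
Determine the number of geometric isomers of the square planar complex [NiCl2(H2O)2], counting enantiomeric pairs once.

A square has two trans pairs of vertices; adjacent vertices are cis.
There are 2 geometric isomers: Cl cis; Cl trans.

2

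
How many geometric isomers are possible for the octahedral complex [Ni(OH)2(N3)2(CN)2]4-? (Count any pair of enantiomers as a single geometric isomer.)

5

In an octahedral complex each vertex has one trans partner and four cis neighbours.
The distinct arrangements are (5 in all): OH trans, N3 trans, CN trans; OH cis, N3 cis, CN trans; OH trans, N3 cis, CN cis; OH cis, N3 cis, CN cis (chiral); OH cis, N3 trans, CN cis.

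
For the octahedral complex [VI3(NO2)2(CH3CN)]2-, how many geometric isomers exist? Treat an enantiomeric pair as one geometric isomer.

3

An octahedron has six vertices in three trans pairs; every non-trans pair is cis.
Working through the distinct placements yields 3 geometric isomers: I mer, NO2 trans; I fac, NO2 cis; I mer, NO2 cis.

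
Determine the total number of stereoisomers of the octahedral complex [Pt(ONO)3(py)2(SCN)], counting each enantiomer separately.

The six octahedral sites form three mutually perpendicular trans pairs.
Systematic placement gives 3 geometric isomers: ONO mer, py trans; ONO mer, py cis; ONO fac, py cis.
Each arrangement has an internal mirror plane or centre of symmetry, so none is chiral.

3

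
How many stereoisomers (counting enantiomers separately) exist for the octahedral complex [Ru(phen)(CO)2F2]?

4

The six octahedral sites form three mutually perpendicular trans pairs.
Each phen is bidentate and must span two cis positions.
There are 3 geometric isomers: CO trans, F cis; CO cis, F cis (chiral); CO cis, F trans.
One of these lacks any improper symmetry element and so occurs as an enantiomeric pair, giving 3 + 1 = 4 stereoisomers in total.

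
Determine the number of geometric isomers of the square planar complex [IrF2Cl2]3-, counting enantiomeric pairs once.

2

In a square planar complex each vertex has one trans partner and two cis neighbours.
Systematic placement gives 2 geometric isomers: F cis; F trans.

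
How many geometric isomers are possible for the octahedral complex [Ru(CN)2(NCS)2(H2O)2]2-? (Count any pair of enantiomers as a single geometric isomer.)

5

There are 5 geometric isomers: CN trans, NCS trans, H2O trans; CN trans, NCS cis, H2O cis; CN cis, NCS trans, H2O cis; CN cis, NCS cis, H2O cis (chiral); CN cis, NCS cis, H2O trans.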